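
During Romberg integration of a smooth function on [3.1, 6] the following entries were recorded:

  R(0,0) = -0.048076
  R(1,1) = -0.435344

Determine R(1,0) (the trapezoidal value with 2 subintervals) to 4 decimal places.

-0.3385

From R(1,1) = (4·R(1,0) − R(0,0))/3, solve for R(1,0):
4·R(1,0) = 3·(-0.435344) + (-0.048076) = -1.354108
R(1,0) = -0.338527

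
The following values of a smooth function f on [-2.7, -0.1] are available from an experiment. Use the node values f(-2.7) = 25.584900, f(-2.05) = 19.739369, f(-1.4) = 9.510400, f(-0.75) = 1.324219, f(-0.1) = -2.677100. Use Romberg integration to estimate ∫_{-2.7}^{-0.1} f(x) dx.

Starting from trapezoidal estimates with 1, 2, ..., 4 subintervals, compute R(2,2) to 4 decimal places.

R(0,0) (trapezoid, 1 panel, h=2.6000): 29.780140
R(1,0) (trapezoid, 2 panels, h=1.3000): 27.253590
R(2,0) (trapezoid, 4 panels, h=0.6500): 27.318127
R(1,1) = 27.253590 + (27.253590 − 29.780140)/3 = 26.411407
R(2,1) = 27.318127 + (27.318127 − 27.253590)/3 = 27.339639
R(2,2) = 27.339639 + (27.339639 − 26.411407)/15 = 27.401521

27.4015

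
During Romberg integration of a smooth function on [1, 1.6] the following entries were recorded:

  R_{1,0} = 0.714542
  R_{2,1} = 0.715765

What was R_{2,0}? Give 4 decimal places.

0.7155

From R_{2,1} = (4·R_{2,0} − R_{1,0})/3, solve for R_{2,0}:
4·R_{2,0} = 3·0.715765 + 0.714542 = 2.861837
R_{2,0} = 0.715459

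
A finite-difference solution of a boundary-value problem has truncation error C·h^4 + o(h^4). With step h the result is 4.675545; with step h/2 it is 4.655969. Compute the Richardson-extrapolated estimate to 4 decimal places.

4.6547

Extrapolated value = (16·A(h/2) − A(h)) / (16 − 1)
= (16·4.655969 − 4.675545) / 15
= 69.819959 / 15 = 4.654664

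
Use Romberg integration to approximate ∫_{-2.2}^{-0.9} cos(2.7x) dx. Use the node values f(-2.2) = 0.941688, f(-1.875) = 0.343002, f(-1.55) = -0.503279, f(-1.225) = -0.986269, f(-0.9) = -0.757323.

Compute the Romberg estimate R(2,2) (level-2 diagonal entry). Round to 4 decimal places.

R(0,0) (trapezoid, 1 panel, h=1.3000): 0.119837
R(1,0) (trapezoid, 2 panels, h=0.6500): -0.267213
R(2,0) (trapezoid, 4 panels, h=0.3250): -0.342668
R(1,1) = -0.267213 + (-0.267213 − 0.119837)/3 = -0.396230
R(2,1) = -0.342668 + (-0.342668 − (-0.267213))/3 = -0.367820
R(2,2) = -0.367820 + (-0.367820 − (-0.396230))/15 = -0.365926

-0.3659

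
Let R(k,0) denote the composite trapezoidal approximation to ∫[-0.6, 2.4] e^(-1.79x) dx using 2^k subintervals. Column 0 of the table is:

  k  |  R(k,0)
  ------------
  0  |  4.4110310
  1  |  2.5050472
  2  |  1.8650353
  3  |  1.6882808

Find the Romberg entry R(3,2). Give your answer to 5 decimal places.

1.62787

Richardson extrapolation on the trapezoidal column (denominator 4−1=3):
R(2,1) = (4·1.8650353 − 2.5050472) / 3 = 1.6516980
R(3,1) = 1.6882808 + (1.6882808 − 1.8650353)/3 = 1.6293626
R(3,2) = (16·1.6293626 − 1.6516980) / 15 = 1.6278736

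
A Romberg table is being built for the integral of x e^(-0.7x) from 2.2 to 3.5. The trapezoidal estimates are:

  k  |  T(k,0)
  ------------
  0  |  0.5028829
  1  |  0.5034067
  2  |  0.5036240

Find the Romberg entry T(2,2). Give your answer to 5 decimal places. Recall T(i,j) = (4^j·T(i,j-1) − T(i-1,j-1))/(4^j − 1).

Richardson extrapolation on the trapezoidal column (denominator 4−1=3):
T(1,1) = 0.5034067 + (0.5034067 − 0.5028829)/3 = 0.5035813
T(2,1) = 0.5036240 + (0.5036240 − 0.5034067)/3 = 0.5036964
T(2,2) = (16·0.5036964 − 0.5035813) / 15 = 0.5037041

0.50370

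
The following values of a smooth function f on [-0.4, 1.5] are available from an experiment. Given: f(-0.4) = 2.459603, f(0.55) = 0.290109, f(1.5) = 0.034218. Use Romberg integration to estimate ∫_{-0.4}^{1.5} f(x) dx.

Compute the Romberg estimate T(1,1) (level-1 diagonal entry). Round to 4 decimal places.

1.1572

T(0,0) (trapezoid, 1 panel, h=1.9000): 2.369130
T(1,0) (trapezoid, 2 panels, h=0.9500): 1.460169
T(1,1) = 1.460169 + (1.460169 − 2.369130)/3 = 1.157182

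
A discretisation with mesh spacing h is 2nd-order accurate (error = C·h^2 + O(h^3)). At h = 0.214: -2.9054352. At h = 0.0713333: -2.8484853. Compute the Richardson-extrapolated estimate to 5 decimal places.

The leading error scales as h^2; refining by a factor of 3 reduces it by 3^2 = 9.
Extrapolated value = (9·A(h/3) − A(h)) / (9 − 1)
= (9·(-2.8484853) − (-2.9054352)) / 8
= -22.7309325 / 8 = -2.8413666

-2.84137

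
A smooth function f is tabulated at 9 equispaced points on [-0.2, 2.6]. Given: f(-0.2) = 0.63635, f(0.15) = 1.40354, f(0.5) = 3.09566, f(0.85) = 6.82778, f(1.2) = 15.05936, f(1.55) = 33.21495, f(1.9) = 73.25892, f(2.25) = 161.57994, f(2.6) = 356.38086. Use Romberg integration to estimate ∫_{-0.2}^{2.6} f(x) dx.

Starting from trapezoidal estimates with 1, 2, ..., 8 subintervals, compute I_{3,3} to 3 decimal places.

I_{0,0} (trapezoid, 1 panel, h=2.8000): 499.82409
I_{1,0} (trapezoid, 2 panels, h=1.4000): 270.99515
I_{2,0} (trapezoid, 4 panels, h=0.7000): 188.94578
I_{3,0} (trapezoid, 8 panels, h=0.3500): 165.53206
I_{1,1} = 270.99515 + (270.99515 − 499.82409)/3 = 194.71884
I_{2,1} = 188.94578 + (188.94578 − 270.99515)/3 = 161.59599
I_{3,1} = 165.53206 + (165.53206 − 188.94578)/3 = 157.72749
I_{2,2} = 161.59599 + (161.59599 − 194.71884)/15 = 159.38780
I_{3,2} = 157.72749 + (157.72749 − 161.59599)/15 = 157.46959
I_{3,3} = 157.46959 + (157.46959 − 159.38780)/63 = 157.43914

157.439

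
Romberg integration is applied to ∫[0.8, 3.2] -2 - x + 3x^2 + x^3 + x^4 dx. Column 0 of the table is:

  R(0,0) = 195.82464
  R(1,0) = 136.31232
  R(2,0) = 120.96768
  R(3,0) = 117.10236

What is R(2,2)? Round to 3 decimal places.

115.811

Richardson extrapolation on the trapezoidal column (denominator 4−1=3):
R(1,1) = (4·136.31232 − 195.82464) / 3 = 116.47488
R(2,1) = (4·120.96768 − 136.31232) / 3 = 115.85280
R(2,2) = 115.85280 + (115.85280 − 116.47488)/15 = 115.81133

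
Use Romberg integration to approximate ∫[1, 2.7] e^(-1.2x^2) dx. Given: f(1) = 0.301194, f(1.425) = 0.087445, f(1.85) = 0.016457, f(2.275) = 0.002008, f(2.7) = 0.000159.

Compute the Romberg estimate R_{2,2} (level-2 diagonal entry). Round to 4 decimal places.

0.0976

R_{0,0} (trapezoid, 1 panel, h=1.7000): 0.256150
R_{1,0} (trapezoid, 2 panels, h=0.8500): 0.142063
R_{2,0} (trapezoid, 4 panels, h=0.4250): 0.109049
R_{1,1} = 0.142063 + (0.142063 − 0.256150)/3 = 0.104034
R_{2,1} = 0.109049 + (0.109049 − 0.142063)/3 = 0.098044
R_{2,2} = 0.098044 + (0.098044 − 0.104034)/15 = 0.097645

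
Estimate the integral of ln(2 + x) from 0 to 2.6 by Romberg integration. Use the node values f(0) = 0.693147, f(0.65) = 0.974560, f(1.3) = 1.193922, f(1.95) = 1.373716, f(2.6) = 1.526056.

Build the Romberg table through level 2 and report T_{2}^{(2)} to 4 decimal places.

T_{0}^{(0)} (trapezoid, 1 panel, h=2.6000): 2.884964
T_{1}^{(0)} (trapezoid, 2 panels, h=1.3000): 2.994581
T_{2}^{(0)} (trapezoid, 4 panels, h=0.6500): 3.023670
T_{1}^{(1)} = 2.994581 + (2.994581 − 2.884964)/3 = 3.031120
T_{2}^{(1)} = 3.023670 + (3.023670 − 2.994581)/3 = 3.033366
T_{2}^{(2)} = 3.033366 + (3.033366 − 3.031120)/15 = 3.033516

3.0335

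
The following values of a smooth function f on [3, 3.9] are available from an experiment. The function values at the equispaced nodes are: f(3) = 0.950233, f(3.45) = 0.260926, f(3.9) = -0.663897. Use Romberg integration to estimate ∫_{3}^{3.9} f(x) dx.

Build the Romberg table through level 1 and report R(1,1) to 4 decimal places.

0.1995

R(0,0) (trapezoid, 1 panel, h=0.9000): 0.128851
R(1,0) (trapezoid, 2 panels, h=0.4500): 0.181842
R(1,1) = 0.181842 + (0.181842 − 0.128851)/3 = 0.199506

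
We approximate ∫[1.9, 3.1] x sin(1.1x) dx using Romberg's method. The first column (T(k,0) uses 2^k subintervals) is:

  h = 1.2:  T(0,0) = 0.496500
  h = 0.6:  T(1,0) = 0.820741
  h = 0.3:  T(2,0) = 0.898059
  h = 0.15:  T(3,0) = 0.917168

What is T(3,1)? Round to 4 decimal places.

Richardson extrapolation on the trapezoidal column (denominator 4−1=3):
T(3,1) = (4·0.917168 − 0.898059) / 3 = 0.923538

0.9235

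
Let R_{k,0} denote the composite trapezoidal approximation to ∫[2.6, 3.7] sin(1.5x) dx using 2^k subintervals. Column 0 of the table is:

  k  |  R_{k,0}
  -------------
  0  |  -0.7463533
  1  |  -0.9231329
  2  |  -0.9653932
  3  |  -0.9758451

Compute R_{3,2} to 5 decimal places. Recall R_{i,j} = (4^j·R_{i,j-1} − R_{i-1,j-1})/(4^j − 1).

R_{2,1} = -0.9653932 + (-0.9653932 − (-0.9231329))/3 = -0.9794800
R_{3,1} = -0.9758451 + (-0.9758451 − (-0.9653932))/3 = -0.9793291
R_{3,2} = -0.9793291 + (-0.9793291 − (-0.9794800))/15 = -0.9793190

-0.97932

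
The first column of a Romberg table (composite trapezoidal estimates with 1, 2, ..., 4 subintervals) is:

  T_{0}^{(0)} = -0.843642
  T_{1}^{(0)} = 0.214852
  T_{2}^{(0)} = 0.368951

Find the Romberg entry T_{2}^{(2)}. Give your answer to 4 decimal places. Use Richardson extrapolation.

0.4105

T_{1}^{(1)} = (4·0.214852 − (-0.843642)) / 3 = 0.567683
T_{2}^{(1)} = 0.368951 + (0.368951 − 0.214852)/3 = 0.420317
T_{2}^{(2)} = (16·0.420317 − 0.567683) / 15 = 0.410493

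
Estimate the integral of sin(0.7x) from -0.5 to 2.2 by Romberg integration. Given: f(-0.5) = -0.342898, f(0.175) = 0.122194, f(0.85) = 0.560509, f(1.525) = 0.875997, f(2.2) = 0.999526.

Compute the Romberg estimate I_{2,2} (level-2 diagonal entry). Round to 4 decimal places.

1.2979

I_{0,0} (trapezoid, 1 panel, h=2.7000): 0.886448
I_{1,0} (trapezoid, 2 panels, h=1.3500): 1.199911
I_{2,0} (trapezoid, 4 panels, h=0.6750): 1.273734
I_{1,1} = 1.199911 + (1.199911 − 0.886448)/3 = 1.304399
I_{2,1} = 1.273734 + (1.273734 − 1.199911)/3 = 1.298342
I_{2,2} = 1.298342 + (1.298342 − 1.304399)/15 = 1.297938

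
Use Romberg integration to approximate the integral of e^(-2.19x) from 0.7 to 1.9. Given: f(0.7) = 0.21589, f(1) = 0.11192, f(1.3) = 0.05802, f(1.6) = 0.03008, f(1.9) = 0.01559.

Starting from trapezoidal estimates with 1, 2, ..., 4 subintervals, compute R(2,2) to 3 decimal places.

0.091

R(0,0) (trapezoid, 1 panel, h=1.2000): 0.13889
R(1,0) (trapezoid, 2 panels, h=0.6000): 0.10426
R(2,0) (trapezoid, 4 panels, h=0.3000): 0.09473
R(1,1) = 0.10426 + (0.10426 − 0.13889)/3 = 0.09272
R(2,1) = 0.09473 + (0.09473 − 0.10426)/3 = 0.09155
R(2,2) = 0.09155 + (0.09155 − 0.09272)/15 = 0.09147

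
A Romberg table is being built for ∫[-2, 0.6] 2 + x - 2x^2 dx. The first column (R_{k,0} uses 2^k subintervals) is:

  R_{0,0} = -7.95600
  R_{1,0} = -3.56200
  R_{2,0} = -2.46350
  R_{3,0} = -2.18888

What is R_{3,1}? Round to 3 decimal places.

-2.097

R_{3,1} = -2.18888 + (-2.18888 − (-2.46350))/3 = -2.09734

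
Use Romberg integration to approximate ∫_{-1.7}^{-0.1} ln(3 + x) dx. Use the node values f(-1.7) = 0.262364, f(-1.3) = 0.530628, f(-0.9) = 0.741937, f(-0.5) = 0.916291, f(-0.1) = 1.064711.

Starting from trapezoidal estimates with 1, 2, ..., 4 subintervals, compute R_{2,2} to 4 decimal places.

1.1466

R_{0,0} (trapezoid, 1 panel, h=1.6000): 1.061660
R_{1,0} (trapezoid, 2 panels, h=0.8000): 1.124380
R_{2,0} (trapezoid, 4 panels, h=0.4000): 1.140957
R_{1,1} = 1.124380 + (1.124380 − 1.061660)/3 = 1.145287
R_{2,1} = 1.140957 + (1.140957 − 1.124380)/3 = 1.146483
R_{2,2} = 1.146483 + (1.146483 − 1.145287)/15 = 1.146563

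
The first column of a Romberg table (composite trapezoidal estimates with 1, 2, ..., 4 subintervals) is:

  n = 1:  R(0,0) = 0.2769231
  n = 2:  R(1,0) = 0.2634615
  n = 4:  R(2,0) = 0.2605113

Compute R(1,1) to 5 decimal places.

0.25897

Richardson extrapolation on the trapezoidal column (denominator 4−1=3):
R(1,1) = 0.2634615 + (0.2634615 − 0.2769231)/3 = 0.2589743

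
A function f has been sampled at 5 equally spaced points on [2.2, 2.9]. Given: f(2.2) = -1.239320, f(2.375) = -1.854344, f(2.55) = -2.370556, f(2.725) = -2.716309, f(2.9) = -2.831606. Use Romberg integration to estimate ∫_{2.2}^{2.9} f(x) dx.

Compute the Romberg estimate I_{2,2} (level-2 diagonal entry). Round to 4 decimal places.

I_{0,0} (trapezoid, 1 panel, h=0.7000): -1.424824
I_{1,0} (trapezoid, 2 panels, h=0.3500): -1.542107
I_{2,0} (trapezoid, 4 panels, h=0.1750): -1.570918
I_{1,1} = -1.542107 + (-1.542107 − (-1.424824))/3 = -1.581201
I_{2,1} = -1.570918 + (-1.570918 − (-1.542107))/3 = -1.580522
I_{2,2} = -1.580522 + (-1.580522 − (-1.581201))/15 = -1.580477

-1.5805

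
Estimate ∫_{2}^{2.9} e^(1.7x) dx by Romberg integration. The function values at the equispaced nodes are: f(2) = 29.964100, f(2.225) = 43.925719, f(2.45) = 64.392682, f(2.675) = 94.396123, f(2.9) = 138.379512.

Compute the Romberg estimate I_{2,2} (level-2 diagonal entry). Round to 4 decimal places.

63.7742

I_{0,0} (trapezoid, 1 panel, h=0.9000): 75.754625
I_{1,0} (trapezoid, 2 panels, h=0.4500): 66.854020
I_{2,0} (trapezoid, 4 panels, h=0.2250): 64.549424
I_{1,1} = 66.854020 + (66.854020 − 75.754625)/3 = 63.887152
I_{2,1} = 64.549424 + (64.549424 − 66.854020)/3 = 63.781225
I_{2,2} = 63.781225 + (63.781225 − 63.887152)/15 = 63.774163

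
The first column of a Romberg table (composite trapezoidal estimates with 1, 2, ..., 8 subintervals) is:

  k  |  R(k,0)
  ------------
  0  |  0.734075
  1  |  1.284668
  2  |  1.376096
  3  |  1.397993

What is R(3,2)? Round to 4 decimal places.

R(2,1) = 1.376096 + (1.376096 − 1.284668)/3 = 1.406572
R(3,1) = 1.397993 + (1.397993 − 1.376096)/3 = 1.405292
R(3,2) = (16·1.405292 − 1.406572) / 15 = 1.405207
(Column j=1 coincides with Simpson's rule on the same nodes.)

1.4052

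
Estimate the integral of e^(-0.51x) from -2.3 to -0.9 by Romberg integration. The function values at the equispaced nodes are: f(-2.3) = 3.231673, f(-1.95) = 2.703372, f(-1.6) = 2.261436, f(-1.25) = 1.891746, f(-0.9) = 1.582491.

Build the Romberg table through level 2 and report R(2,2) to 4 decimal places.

R(0,0) (trapezoid, 1 panel, h=1.4000): 3.369915
R(1,0) (trapezoid, 2 panels, h=0.7000): 3.267963
R(2,0) (trapezoid, 4 panels, h=0.3500): 3.242273
R(1,1) = 3.267963 + (3.267963 − 3.369915)/3 = 3.233979
R(2,1) = 3.242273 + (3.242273 − 3.267963)/3 = 3.233710
R(2,2) = 3.233710 + (3.233710 − 3.233979)/15 = 3.233692

3.2337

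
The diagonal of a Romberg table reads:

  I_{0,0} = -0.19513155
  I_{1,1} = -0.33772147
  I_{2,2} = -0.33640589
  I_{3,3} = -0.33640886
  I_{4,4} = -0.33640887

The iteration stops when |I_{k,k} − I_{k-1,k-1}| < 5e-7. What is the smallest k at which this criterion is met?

|I_{1,1} − I_{0,0}| = 0.14258992 ≥ 5e-7
|I_{2,2} − I_{1,1}| = 0.00131558 ≥ 5e-7
|I_{3,3} − I_{2,2}| = 0.00000297 ≥ 5e-7
|I_{4,4} − I_{3,3}| = 0.00000001 < 5e-7

k = 4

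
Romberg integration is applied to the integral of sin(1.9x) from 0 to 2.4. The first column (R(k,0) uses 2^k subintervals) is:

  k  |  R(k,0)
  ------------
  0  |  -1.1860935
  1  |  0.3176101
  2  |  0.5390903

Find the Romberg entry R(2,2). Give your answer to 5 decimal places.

0.59919

Richardson extrapolation on the trapezoidal column (denominator 4−1=3):
R(1,1) = (4·0.3176101 − (-1.1860935)) / 3 = 0.8188446
R(2,1) = 0.5390903 + (0.5390903 − 0.3176101)/3 = 0.6129170
R(2,2) = (16·0.6129170 − 0.8188446) / 15 = 0.5991885
(Column j=1 coincides with Simpson's rule on the same nodes.)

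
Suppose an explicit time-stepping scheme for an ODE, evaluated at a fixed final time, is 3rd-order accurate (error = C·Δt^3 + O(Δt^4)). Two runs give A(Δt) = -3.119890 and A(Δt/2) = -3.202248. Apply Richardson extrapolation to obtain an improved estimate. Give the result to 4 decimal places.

-3.2140

Extrapolated value = (8·A(Δt/2) − A(Δt)) / (8 − 1)
= (8·(-3.202248) − (-3.119890)) / 7
= -22.498094 / 7 = -3.214013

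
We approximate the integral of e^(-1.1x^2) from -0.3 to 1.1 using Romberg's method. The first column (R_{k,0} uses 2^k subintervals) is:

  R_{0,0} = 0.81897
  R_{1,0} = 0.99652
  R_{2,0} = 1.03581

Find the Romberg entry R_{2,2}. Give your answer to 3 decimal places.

Richardson extrapolation on the trapezoidal column (denominator 4−1=3):
R_{1,1} = (4·0.99652 − 0.81897) / 3 = 1.05570
R_{2,1} = (4·1.03581 − 0.99652) / 3 = 1.04891
R_{2,2} = 1.04891 + (1.04891 − 1.05570)/15 = 1.04846

1.048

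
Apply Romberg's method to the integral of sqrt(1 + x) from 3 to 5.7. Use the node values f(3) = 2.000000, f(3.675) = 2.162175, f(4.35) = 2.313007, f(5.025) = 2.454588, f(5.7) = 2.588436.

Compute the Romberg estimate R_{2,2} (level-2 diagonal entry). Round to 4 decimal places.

6.2283

R_{0,0} (trapezoid, 1 panel, h=2.7000): 6.194389
R_{1,0} (trapezoid, 2 panels, h=1.3500): 6.219754
R_{2,0} (trapezoid, 4 panels, h=0.6750): 6.226192
R_{1,1} = 6.219754 + (6.219754 − 6.194389)/3 = 6.228209
R_{2,1} = 6.226192 + (6.226192 − 6.219754)/3 = 6.228338
R_{2,2} = 6.228338 + (6.228338 − 6.228209)/15 = 6.228347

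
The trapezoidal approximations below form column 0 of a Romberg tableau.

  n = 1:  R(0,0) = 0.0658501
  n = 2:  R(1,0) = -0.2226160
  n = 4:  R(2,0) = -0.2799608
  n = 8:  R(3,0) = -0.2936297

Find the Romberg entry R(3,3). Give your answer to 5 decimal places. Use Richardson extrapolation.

-0.29813

Richardson extrapolation on the trapezoidal column (denominator 4−1=3):
R(1,1) = (4·(-0.2226160) − 0.0658501) / 3 = -0.3187714
R(2,1) = -0.2799608 + (-0.2799608 − (-0.2226160))/3 = -0.2990757
R(3,1) = (4·(-0.2936297) − (-0.2799608)) / 3 = -0.2981860
R(2,2) = (16·(-0.2990757) − (-0.3187714)) / 15 = -0.2977627
R(3,2) = (16·(-0.2981860) − (-0.2990757)) / 15 = -0.2981267
R(3,3) = -0.2981267 + (-0.2981267 − (-0.2977627))/63 = -0.2981325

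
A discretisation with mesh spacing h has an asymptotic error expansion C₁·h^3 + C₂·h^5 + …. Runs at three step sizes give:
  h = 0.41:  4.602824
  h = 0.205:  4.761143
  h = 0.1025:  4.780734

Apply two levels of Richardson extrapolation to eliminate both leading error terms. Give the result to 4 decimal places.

4.7835

First eliminate the h^3 term (factor 2^3 = 8):
  B₁ = (8·4.761143 − 4.602824)/7 = 4.783760
  B₂ = (8·4.780734 − 4.761143)/7 = 4.783533
Then eliminate the h^5 term (factor 2^5 = 32):
  (32·4.783533 − 4.783760)/31 = 4.783526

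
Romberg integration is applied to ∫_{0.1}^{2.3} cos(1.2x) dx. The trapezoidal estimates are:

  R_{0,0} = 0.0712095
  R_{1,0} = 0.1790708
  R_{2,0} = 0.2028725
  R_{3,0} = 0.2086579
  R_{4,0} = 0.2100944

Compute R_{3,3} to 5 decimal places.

0.21057

Richardson extrapolation on the trapezoidal column (denominator 4−1=3):
R_{1,1} = 0.1790708 + (0.1790708 − 0.0712095)/3 = 0.2150246
R_{2,1} = 0.2028725 + (0.2028725 − 0.1790708)/3 = 0.2108064
R_{3,1} = (4·0.2086579 − 0.2028725) / 3 = 0.2105864
R_{2,2} = 0.2108064 + (0.2108064 − 0.2150246)/15 = 0.2105252
R_{3,2} = (16·0.2105864 − 0.2108064) / 15 = 0.2105717
R_{3,3} = 0.2105717 + (0.2105717 − 0.2105252)/63 = 0.2105724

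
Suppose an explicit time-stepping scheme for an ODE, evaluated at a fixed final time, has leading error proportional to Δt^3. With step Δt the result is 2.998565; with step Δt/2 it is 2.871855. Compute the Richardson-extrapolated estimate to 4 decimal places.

2.8538

The leading error scales as Δt^3; refining by a factor of 2 reduces it by 2^3 = 8.
Extrapolated value = (8·A(Δt/2) − A(Δt)) / (8 − 1)
= (8·2.871855 − 2.998565) / 7
= 19.976275 / 7 = 2.853754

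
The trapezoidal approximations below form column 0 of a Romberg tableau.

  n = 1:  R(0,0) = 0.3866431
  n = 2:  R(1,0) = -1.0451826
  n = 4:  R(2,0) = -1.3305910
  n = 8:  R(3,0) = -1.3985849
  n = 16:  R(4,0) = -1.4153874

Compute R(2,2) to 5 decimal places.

-1.41928

Richardson extrapolation on the trapezoidal column (denominator 4−1=3):
R(1,1) = (4·(-1.0451826) − 0.3866431) / 3 = -1.5224578
R(2,1) = -1.3305910 + (-1.3305910 − (-1.0451826))/3 = -1.4257271
R(2,2) = -1.4257271 + (-1.4257271 − (-1.5224578))/15 = -1.4192784
(Column j=1 coincides with Simpson's rule on the same nodes.)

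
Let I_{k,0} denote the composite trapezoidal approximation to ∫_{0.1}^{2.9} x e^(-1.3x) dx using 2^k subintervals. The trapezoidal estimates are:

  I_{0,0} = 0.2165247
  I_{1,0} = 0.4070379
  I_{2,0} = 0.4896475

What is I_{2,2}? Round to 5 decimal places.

I_{1,1} = 0.4070379 + (0.4070379 − 0.2165247)/3 = 0.4705423
I_{2,1} = 0.4896475 + (0.4896475 − 0.4070379)/3 = 0.5171840
I_{2,2} = 0.5171840 + (0.5171840 − 0.4705423)/15 = 0.5202934
(Column j=1 coincides with Simpson's rule on the same nodes.)

0.52029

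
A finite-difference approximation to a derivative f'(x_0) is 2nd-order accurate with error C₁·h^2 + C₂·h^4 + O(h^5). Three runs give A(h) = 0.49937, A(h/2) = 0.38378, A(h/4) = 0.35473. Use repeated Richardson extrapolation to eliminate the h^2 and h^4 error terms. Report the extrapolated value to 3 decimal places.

0.345

First eliminate the h^2 term (factor 2^2 = 4):
  B₁ = (4·0.38378 − 0.49937)/3 = 0.34525
  B₂ = (4·0.35473 − 0.38378)/3 = 0.34505
Then eliminate the h^4 term (factor 2^4 = 16):
  (16·0.34505 − 0.34525)/15 = 0.34504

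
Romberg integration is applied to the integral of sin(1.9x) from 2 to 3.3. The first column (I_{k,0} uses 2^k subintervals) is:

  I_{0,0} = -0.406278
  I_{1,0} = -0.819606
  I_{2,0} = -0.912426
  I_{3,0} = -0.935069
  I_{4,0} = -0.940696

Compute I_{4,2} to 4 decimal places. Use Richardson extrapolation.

Richardson extrapolation on the trapezoidal column (denominator 4−1=3):
I_{3,1} = (4·(-0.935069) − (-0.912426)) / 3 = -0.942617
I_{4,1} = (4·(-0.940696) − (-0.935069)) / 3 = -0.942572
I_{4,2} = (16·(-0.942572) − (-0.942617)) / 15 = -0.942569
(Column j=1 coincides with Simpson's rule on the same nodes.)

-0.9426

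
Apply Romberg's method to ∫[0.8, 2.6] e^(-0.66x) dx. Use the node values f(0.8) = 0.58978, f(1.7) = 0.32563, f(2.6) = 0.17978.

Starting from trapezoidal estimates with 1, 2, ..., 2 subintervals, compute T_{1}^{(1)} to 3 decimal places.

0.622

T_{0}^{(0)} (trapezoid, 1 panel, h=1.8000): 0.69260
T_{1}^{(0)} (trapezoid, 2 panels, h=0.9000): 0.63937
T_{1}^{(1)} = 0.63937 + (0.63937 − 0.69260)/3 = 0.62163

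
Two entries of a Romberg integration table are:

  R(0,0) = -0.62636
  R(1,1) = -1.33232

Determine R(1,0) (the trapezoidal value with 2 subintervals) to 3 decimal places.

-1.156

From R(1,1) = (4·R(1,0) − R(0,0))/3, solve for R(1,0):
4·R(1,0) = 3·(-1.33232) + (-0.62636) = -4.62332
R(1,0) = -1.15583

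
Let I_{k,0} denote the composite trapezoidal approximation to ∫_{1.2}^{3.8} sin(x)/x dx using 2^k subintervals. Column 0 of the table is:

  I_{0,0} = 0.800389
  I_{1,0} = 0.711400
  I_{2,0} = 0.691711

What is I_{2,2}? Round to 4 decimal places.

0.6854

I_{1,1} = (4·0.711400 − 0.800389) / 3 = 0.681737
I_{2,1} = (4·0.691711 − 0.711400) / 3 = 0.685148
I_{2,2} = 0.685148 + (0.685148 − 0.681737)/15 = 0.685375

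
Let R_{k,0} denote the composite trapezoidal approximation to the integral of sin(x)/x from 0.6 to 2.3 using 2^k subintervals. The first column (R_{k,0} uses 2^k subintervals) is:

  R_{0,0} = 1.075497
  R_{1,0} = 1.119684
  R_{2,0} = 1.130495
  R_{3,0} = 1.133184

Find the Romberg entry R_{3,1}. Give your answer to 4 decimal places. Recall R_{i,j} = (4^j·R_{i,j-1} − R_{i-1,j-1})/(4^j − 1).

1.1341

Richardson extrapolation on the trapezoidal column (denominator 4−1=3):
R_{3,1} = 1.133184 + (1.133184 − 1.130495)/3 = 1.134080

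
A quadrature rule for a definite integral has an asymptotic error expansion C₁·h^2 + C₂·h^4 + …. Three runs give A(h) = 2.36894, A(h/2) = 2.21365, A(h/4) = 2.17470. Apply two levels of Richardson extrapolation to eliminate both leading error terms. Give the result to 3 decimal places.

2.162

First eliminate the h^2 term (factor 2^2 = 4):
  B₁ = (4·2.21365 − 2.36894)/3 = 2.16189
  B₂ = (4·2.17470 − 2.21365)/3 = 2.16172
Then eliminate the h^4 term (factor 2^4 = 16):
  (16·2.16172 − 2.16189)/15 = 2.16171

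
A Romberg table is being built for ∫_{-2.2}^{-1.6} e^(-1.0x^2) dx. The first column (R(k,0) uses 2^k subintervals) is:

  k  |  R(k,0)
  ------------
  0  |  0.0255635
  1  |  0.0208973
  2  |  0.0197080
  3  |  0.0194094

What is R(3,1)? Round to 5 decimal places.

0.01931

Richardson extrapolation on the trapezoidal column (denominator 4−1=3):
R(3,1) = (4·0.0194094 − 0.0197080) / 3 = 0.0193099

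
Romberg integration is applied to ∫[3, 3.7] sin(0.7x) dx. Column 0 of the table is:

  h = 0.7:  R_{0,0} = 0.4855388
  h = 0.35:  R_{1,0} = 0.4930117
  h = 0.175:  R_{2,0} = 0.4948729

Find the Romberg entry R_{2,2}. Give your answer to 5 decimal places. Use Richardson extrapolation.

Richardson extrapolation on the trapezoidal column (denominator 4−1=3):
R_{1,1} = (4·0.4930117 − 0.4855388) / 3 = 0.4955027
R_{2,1} = (4·0.4948729 − 0.4930117) / 3 = 0.4954933
R_{2,2} = 0.4954933 + (0.4954933 − 0.4955027)/15 = 0.4954927

0.49549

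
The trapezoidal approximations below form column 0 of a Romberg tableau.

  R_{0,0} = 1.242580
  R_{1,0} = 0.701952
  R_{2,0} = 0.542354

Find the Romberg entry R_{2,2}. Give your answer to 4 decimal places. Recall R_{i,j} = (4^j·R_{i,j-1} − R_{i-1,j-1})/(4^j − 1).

Richardson extrapolation on the trapezoidal column (denominator 4−1=3):
R_{1,1} = (4·0.701952 − 1.242580) / 3 = 0.521743
R_{2,1} = 0.542354 + (0.542354 − 0.701952)/3 = 0.489155
R_{2,2} = 0.489155 + (0.489155 − 0.521743)/15 = 0.486982
(Column j=1 coincides with Simpson's rule on the same nodes.)

0.4870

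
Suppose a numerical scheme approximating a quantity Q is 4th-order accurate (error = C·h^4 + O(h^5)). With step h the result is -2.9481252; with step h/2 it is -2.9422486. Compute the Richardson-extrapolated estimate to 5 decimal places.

Extrapolated value = (16·A(h/2) − A(h)) / (16 − 1)
= (16·(-2.9422486) − (-2.9481252)) / 15
= -44.1278524 / 15 = -2.9418568

-2.94186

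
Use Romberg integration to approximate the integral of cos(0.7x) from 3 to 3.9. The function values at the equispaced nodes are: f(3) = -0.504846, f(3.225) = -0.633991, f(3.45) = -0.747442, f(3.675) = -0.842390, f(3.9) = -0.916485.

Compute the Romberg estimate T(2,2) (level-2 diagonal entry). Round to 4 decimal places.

-0.6616

T(0,0) (trapezoid, 1 panel, h=0.9000): -0.639599
T(1,0) (trapezoid, 2 panels, h=0.4500): -0.656148
T(2,0) (trapezoid, 4 panels, h=0.2250): -0.660260
T(1,1) = -0.656148 + (-0.656148 − (-0.639599))/3 = -0.661664
T(2,1) = -0.660260 + (-0.660260 − (-0.656148))/3 = -0.661631
T(2,2) = -0.661631 + (-0.661631 − (-0.661664))/15 = -0.661629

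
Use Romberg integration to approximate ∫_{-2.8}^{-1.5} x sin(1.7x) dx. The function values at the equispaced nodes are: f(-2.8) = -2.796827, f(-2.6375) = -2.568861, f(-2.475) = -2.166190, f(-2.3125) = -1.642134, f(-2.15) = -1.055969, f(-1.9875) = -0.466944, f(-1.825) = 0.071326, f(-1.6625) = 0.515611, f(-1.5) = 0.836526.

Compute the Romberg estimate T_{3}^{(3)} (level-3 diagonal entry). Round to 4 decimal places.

T_{0}^{(0)} (trapezoid, 1 panel, h=1.3000): -1.274196
T_{1}^{(0)} (trapezoid, 2 panels, h=0.6500): -1.323478
T_{2}^{(0)} (trapezoid, 4 panels, h=0.3250): -1.342570
T_{3}^{(0)} (trapezoid, 8 panels, h=0.1625): -1.347663
T_{1}^{(1)} = -1.323478 + (-1.323478 − (-1.274196))/3 = -1.339905
T_{2}^{(1)} = -1.342570 + (-1.342570 − (-1.323478))/3 = -1.348934
T_{3}^{(1)} = -1.347663 + (-1.347663 − (-1.342570))/3 = -1.349361
T_{2}^{(2)} = -1.348934 + (-1.348934 − (-1.339905))/15 = -1.349536
T_{3}^{(2)} = -1.349361 + (-1.349361 − (-1.348934))/15 = -1.349389
T_{3}^{(3)} = -1.349389 + (-1.349389 − (-1.349536))/63 = -1.349387

-1.3494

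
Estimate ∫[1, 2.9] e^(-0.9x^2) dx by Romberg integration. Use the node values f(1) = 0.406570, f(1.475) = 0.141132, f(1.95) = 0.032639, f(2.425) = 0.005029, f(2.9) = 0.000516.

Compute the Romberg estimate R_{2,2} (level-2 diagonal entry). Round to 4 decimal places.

0.1672

R_{0,0} (trapezoid, 1 panel, h=1.9000): 0.386732
R_{1,0} (trapezoid, 2 panels, h=0.9500): 0.224373
R_{2,0} (trapezoid, 4 panels, h=0.4750): 0.181613
R_{1,1} = 0.224373 + (0.224373 − 0.386732)/3 = 0.170253
R_{2,1} = 0.181613 + (0.181613 − 0.224373)/3 = 0.167360
R_{2,2} = 0.167360 + (0.167360 − 0.170253)/15 = 0.167167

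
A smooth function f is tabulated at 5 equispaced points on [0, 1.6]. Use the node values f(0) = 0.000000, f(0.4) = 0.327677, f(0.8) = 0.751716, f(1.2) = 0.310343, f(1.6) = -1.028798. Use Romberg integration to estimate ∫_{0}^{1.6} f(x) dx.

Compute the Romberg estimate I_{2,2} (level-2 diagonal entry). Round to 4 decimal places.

0.3953

I_{0,0} (trapezoid, 1 panel, h=1.6000): -0.823038
I_{1,0} (trapezoid, 2 panels, h=0.8000): 0.189854
I_{2,0} (trapezoid, 4 panels, h=0.4000): 0.350135
I_{1,1} = 0.189854 + (0.189854 − (-0.823038))/3 = 0.527485
I_{2,1} = 0.350135 + (0.350135 − 0.189854)/3 = 0.403562
I_{2,2} = 0.403562 + (0.403562 − 0.527485)/15 = 0.395300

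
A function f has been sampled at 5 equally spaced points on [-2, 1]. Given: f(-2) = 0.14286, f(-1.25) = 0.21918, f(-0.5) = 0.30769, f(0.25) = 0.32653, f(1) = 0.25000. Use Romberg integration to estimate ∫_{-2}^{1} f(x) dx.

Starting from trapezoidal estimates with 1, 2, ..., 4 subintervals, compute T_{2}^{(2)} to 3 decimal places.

T_{0}^{(0)} (trapezoid, 1 panel, h=3.0000): 0.58929
T_{1}^{(0)} (trapezoid, 2 panels, h=1.5000): 0.75618
T_{2}^{(0)} (trapezoid, 4 panels, h=0.7500): 0.78737
T_{1}^{(1)} = 0.75618 + (0.75618 − 0.58929)/3 = 0.81181
T_{2}^{(1)} = 0.78737 + (0.78737 − 0.75618)/3 = 0.79777
T_{2}^{(2)} = 0.79777 + (0.79777 − 0.81181)/15 = 0.79683

0.797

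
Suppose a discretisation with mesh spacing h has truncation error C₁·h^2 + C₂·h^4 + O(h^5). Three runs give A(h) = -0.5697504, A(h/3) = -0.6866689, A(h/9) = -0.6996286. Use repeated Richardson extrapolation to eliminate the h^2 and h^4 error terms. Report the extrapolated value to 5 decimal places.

-0.70125

First eliminate the h^2 term (factor 3^2 = 9):
  B₁ = (9·(-0.6866689) − (-0.5697504))/8 = -0.7012837
  B₂ = (9·(-0.6996286) − (-0.6866689))/8 = -0.7012486
Then eliminate the h^4 term (factor 3^4 = 81):
  (81·(-0.7012486) − (-0.7012837))/80 = -0.7012482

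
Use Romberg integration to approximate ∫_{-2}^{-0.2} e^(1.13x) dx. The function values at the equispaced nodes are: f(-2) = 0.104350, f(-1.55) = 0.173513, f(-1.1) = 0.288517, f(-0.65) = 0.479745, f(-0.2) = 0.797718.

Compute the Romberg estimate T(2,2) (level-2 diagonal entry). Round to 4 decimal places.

0.6136

T(0,0) (trapezoid, 1 panel, h=1.8000): 0.811861
T(1,0) (trapezoid, 2 panels, h=0.9000): 0.665596
T(2,0) (trapezoid, 4 panels, h=0.4500): 0.626764
T(1,1) = 0.665596 + (0.665596 − 0.811861)/3 = 0.616841
T(2,1) = 0.626764 + (0.626764 − 0.665596)/3 = 0.613820
T(2,2) = 0.613820 + (0.613820 − 0.616841)/15 = 0.613619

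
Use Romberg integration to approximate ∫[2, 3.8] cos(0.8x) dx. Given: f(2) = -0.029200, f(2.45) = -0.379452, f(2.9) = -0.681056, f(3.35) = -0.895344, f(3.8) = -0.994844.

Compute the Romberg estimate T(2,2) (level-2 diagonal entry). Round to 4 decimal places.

T(0,0) (trapezoid, 1 panel, h=1.8000): -0.921640
T(1,0) (trapezoid, 2 panels, h=0.9000): -1.073770
T(2,0) (trapezoid, 4 panels, h=0.4500): -1.110543
T(1,1) = -1.073770 + (-1.073770 − (-0.921640))/3 = -1.124480
T(2,1) = -1.110543 + (-1.110543 − (-1.073770))/3 = -1.122801
T(2,2) = -1.122801 + (-1.122801 − (-1.124480))/15 = -1.122689

-1.1227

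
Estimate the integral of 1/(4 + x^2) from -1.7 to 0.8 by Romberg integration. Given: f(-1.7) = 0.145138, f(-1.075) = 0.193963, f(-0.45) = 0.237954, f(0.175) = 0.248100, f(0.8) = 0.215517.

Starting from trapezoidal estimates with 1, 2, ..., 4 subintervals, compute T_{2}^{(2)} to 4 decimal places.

T_{0}^{(0)} (trapezoid, 1 panel, h=2.5000): 0.450819
T_{1}^{(0)} (trapezoid, 2 panels, h=1.2500): 0.522852
T_{2}^{(0)} (trapezoid, 4 panels, h=0.6250): 0.537715
T_{1}^{(1)} = 0.522852 + (0.522852 − 0.450819)/3 = 0.546863
T_{2}^{(1)} = 0.537715 + (0.537715 − 0.522852)/3 = 0.542669
T_{2}^{(2)} = 0.542669 + (0.542669 − 0.546863)/15 = 0.542389

0.5424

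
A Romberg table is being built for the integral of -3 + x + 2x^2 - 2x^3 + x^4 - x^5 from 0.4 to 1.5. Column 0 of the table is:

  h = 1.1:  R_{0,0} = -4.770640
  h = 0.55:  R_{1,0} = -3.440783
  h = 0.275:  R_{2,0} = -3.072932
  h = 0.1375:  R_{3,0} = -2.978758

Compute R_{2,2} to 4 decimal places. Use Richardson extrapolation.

Richardson extrapolation on the trapezoidal column (denominator 4−1=3):
R_{1,1} = (4·(-3.440783) − (-4.770640)) / 3 = -2.997497
R_{2,1} = (4·(-3.072932) − (-3.440783)) / 3 = -2.950315
R_{2,2} = -2.950315 + (-2.950315 − (-2.997497))/15 = -2.947170

-2.9472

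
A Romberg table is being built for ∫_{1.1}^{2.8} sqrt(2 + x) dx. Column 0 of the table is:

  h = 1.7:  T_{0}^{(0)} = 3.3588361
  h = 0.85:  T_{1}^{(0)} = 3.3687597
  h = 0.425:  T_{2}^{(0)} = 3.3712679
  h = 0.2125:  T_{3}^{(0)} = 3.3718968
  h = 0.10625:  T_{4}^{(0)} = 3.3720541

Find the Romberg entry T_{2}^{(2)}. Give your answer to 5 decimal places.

3.37211

T_{1}^{(1)} = 3.3687597 + (3.3687597 − 3.3588361)/3 = 3.3720676
T_{2}^{(1)} = 3.3712679 + (3.3712679 − 3.3687597)/3 = 3.3721040
T_{2}^{(2)} = (16·3.3721040 − 3.3720676) / 15 = 3.3721064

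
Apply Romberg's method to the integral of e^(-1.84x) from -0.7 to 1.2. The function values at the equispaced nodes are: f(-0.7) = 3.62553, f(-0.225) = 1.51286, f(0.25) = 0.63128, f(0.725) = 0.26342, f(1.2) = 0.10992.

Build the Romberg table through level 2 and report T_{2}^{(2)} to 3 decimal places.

1.912

T_{0}^{(0)} (trapezoid, 1 panel, h=1.9000): 3.54868
T_{1}^{(0)} (trapezoid, 2 panels, h=0.9500): 2.37405
T_{2}^{(0)} (trapezoid, 4 panels, h=0.4750): 2.03076
T_{1}^{(1)} = 2.37405 + (2.37405 − 3.54868)/3 = 1.98251
T_{2}^{(1)} = 2.03076 + (2.03076 − 2.37405)/3 = 1.91633
T_{2}^{(2)} = 1.91633 + (1.91633 − 1.98251)/15 = 1.91192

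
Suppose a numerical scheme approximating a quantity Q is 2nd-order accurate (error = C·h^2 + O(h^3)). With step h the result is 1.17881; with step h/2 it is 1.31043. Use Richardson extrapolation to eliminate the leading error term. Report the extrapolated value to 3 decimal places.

1.354

The leading error scales as h^2; refining by a factor of 2 reduces it by 2^2 = 4.
Extrapolated value = (4·A(h/2) − A(h)) / (4 − 1)
= (4·1.31043 − 1.17881) / 3
= 4.06291 / 3 = 1.35430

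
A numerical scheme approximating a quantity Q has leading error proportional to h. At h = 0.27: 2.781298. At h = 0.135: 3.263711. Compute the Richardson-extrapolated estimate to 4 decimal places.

3.7461

The leading error scales as h; refining by a factor of 2 reduces it by 2^1 = 2.
Extrapolated value = (2·A(h/2) − A(h)) / (2 − 1)
= (2·3.263711 − 2.781298) / 1
= 3.746124 / 1 = 3.746124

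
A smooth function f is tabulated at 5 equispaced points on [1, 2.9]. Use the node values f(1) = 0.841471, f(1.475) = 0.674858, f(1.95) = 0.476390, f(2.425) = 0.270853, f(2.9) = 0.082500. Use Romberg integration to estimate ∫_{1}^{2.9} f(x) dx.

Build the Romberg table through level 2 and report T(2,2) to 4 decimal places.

0.8961

T(0,0) (trapezoid, 1 panel, h=1.9000): 0.877772
T(1,0) (trapezoid, 2 panels, h=0.9500): 0.891457
T(2,0) (trapezoid, 4 panels, h=0.4750): 0.894941
T(1,1) = 0.891457 + (0.891457 − 0.877772)/3 = 0.896019
T(2,1) = 0.894941 + (0.894941 − 0.891457)/3 = 0.896102
T(2,2) = 0.896102 + (0.896102 − 0.896019)/15 = 0.896108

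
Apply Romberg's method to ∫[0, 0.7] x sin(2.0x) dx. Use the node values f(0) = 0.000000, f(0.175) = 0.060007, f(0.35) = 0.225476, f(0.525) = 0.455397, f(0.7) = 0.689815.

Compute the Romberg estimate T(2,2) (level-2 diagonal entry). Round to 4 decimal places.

T(0,0) (trapezoid, 1 panel, h=0.7000): 0.241435
T(1,0) (trapezoid, 2 panels, h=0.3500): 0.199634
T(2,0) (trapezoid, 4 panels, h=0.1750): 0.190013
T(1,1) = 0.199634 + (0.199634 − 0.241435)/3 = 0.185700
T(2,1) = 0.190013 + (0.190013 − 0.199634)/3 = 0.186806
T(2,2) = 0.186806 + (0.186806 − 0.185700)/15 = 0.186880

0.1869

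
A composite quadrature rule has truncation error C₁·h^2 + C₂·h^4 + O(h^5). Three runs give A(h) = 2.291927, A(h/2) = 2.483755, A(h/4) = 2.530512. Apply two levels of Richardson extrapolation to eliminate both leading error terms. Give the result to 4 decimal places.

First eliminate the h^2 term (factor 2^2 = 4):
  B₁ = (4·2.483755 − 2.291927)/3 = 2.547698
  B₂ = (4·2.530512 − 2.483755)/3 = 2.546098
Then eliminate the h^4 term (factor 2^4 = 16):
  (16·2.546098 − 2.547698)/15 = 2.545991

2.5460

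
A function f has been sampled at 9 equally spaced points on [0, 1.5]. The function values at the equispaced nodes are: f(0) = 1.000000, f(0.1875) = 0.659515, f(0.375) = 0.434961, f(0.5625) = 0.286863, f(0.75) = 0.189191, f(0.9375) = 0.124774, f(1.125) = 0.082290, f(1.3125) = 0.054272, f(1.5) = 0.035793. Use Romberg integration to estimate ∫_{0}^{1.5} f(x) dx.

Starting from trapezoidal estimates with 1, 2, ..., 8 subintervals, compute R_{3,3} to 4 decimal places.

0.4343

R_{0,0} (trapezoid, 1 panel, h=1.5000): 0.776845
R_{1,0} (trapezoid, 2 panels, h=0.7500): 0.530316
R_{2,0} (trapezoid, 4 panels, h=0.3750): 0.459127
R_{3,0} (trapezoid, 8 panels, h=0.1875): 0.440580
R_{1,1} = 0.530316 + (0.530316 − 0.776845)/3 = 0.448140
R_{2,1} = 0.459127 + (0.459127 − 0.530316)/3 = 0.435397
R_{3,1} = 0.440580 + (0.440580 − 0.459127)/3 = 0.434398
R_{2,2} = 0.435397 + (0.435397 − 0.448140)/15 = 0.434547
R_{3,2} = 0.434398 + (0.434398 − 0.435397)/15 = 0.434331
R_{3,3} = 0.434331 + (0.434331 − 0.434547)/63 = 0.434328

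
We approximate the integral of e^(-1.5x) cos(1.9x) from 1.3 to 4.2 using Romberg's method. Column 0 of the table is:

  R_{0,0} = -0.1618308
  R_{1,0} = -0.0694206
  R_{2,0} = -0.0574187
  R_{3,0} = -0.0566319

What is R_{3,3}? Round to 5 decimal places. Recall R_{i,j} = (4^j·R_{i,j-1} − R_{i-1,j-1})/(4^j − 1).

-0.05660

Richardson extrapolation on the trapezoidal column (denominator 4−1=3):
R_{1,1} = (4·(-0.0694206) − (-0.1618308)) / 3 = -0.0386172
R_{2,1} = (4·(-0.0574187) − (-0.0694206)) / 3 = -0.0534181
R_{3,1} = (4·(-0.0566319) − (-0.0574187)) / 3 = -0.0563696
R_{2,2} = (16·(-0.0534181) − (-0.0386172)) / 15 = -0.0544048
R_{3,2} = -0.0563696 + (-0.0563696 − (-0.0534181))/15 = -0.0565664
R_{3,3} = (64·(-0.0565664) − (-0.0544048)) / 63 = -0.0566007
(Column j=1 coincides with Simpson's rule on the same nodes.)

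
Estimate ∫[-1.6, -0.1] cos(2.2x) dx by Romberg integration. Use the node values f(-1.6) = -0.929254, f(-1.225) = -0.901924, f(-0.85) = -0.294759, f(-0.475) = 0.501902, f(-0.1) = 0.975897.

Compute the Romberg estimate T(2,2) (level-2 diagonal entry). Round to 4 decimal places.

T(0,0) (trapezoid, 1 panel, h=1.5000): 0.034982
T(1,0) (trapezoid, 2 panels, h=0.7500): -0.203578
T(2,0) (trapezoid, 4 panels, h=0.3750): -0.251797
T(1,1) = -0.203578 + (-0.203578 − 0.034982)/3 = -0.283098
T(2,1) = -0.251797 + (-0.251797 − (-0.203578))/3 = -0.267870
T(2,2) = -0.267870 + (-0.267870 − (-0.283098))/15 = -0.266855

-0.2669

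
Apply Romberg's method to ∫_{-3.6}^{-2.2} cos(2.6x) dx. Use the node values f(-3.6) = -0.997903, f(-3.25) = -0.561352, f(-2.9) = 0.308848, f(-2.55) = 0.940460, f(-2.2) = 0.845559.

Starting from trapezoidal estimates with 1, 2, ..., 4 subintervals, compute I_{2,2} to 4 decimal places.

I_{0,0} (trapezoid, 1 panel, h=1.4000): -0.106641
I_{1,0} (trapezoid, 2 panels, h=0.7000): 0.162873
I_{2,0} (trapezoid, 4 panels, h=0.3500): 0.214124
I_{1,1} = 0.162873 + (0.162873 − (-0.106641))/3 = 0.252711
I_{2,1} = 0.214124 + (0.214124 − 0.162873)/3 = 0.231208
I_{2,2} = 0.231208 + (0.231208 − 0.252711)/15 = 0.229774

0.2298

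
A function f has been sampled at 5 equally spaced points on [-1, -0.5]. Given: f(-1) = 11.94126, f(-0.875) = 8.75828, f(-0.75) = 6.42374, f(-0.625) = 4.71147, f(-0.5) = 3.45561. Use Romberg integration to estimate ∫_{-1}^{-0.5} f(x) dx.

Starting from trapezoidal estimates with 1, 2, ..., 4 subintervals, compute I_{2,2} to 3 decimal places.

3.422

I_{0,0} (trapezoid, 1 panel, h=0.5000): 3.84922
I_{1,0} (trapezoid, 2 panels, h=0.2500): 3.53054
I_{2,0} (trapezoid, 4 panels, h=0.1250): 3.44899
I_{1,1} = 3.53054 + (3.53054 − 3.84922)/3 = 3.42431
I_{2,1} = 3.44899 + (3.44899 − 3.53054)/3 = 3.42181
I_{2,2} = 3.42181 + (3.42181 − 3.42431)/15 = 3.42164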